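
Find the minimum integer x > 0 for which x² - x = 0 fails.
Testing positive integers:
x = 1: LHS = 1² - 1 = 0; 0 = 0 — holds
x = 2: LHS = 2² - 2 = 2; 2 = 0 — FAILS  ← smallest positive counterexample

Answer: x = 2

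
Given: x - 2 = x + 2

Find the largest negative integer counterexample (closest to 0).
Testing negative integers from -1 downward:
x = -1: LHS = (-1) - 2 = -3, RHS = (-1) + 2 = 1; -3 = 1 — FAILS  ← closest negative counterexample to 0

Answer: x = -1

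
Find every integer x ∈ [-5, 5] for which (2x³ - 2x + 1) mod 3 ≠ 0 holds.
For a polynomial with integer coefficients, its value mod 3 depends only on x mod 3, so it suffices to check one representative of each residue class, x = 0, 1, 2:
x = 0: LHS = (2·0³ - 2·0 + 1) mod 3 = 1 mod 3 = 1; 1 ≠ 0 — holds
x = 1: LHS = (2·1³ - 2·1 + 1) mod 3 = 1 mod 3 = 1; 1 ≠ 0 — holds
x = 2: LHS = (2·2³ - 2·2 + 1) mod 3 = 13 mod 3 = 1; 1 ≠ 0 — holds
The relation holds in every residue class, so the relation holds for every integer in [-5, 5].

Answer: All integers in [-5, 5]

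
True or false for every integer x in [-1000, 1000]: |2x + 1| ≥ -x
Over all integers in [-1000, 1000], LHS − RHS is smallest at x = -1, where it equals 0:
x = -1: LHS = |2·(-1) + 1| = |-1| = 1, RHS = -(-1) = 1; 1 ≥ 1 — holds
At the ends of the range:
x = -1000: LHS = |2·(-1000) + 1| = |-1999| = 1999, RHS = -(-1000) = 1000; 1999 ≥ 1000 — holds
x = 1000: LHS = |2·1000 + 1| = |2001| = 2001; 2001 ≥ -1000 — holds
Hence LHS − RHS is never negative, i.e. LHS ≥ RHS throughout, so the relation holds for every integer in [-1000, 1000].

No counterexample exists.

Answer: True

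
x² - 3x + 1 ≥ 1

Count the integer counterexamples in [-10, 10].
Counterexamples in [-10, 10]: {1, 2}.

Counting them gives 2 values.

Answer: 2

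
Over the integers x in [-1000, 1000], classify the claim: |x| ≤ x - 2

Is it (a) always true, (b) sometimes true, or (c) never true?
Over all integers in [-1000, 1000], LHS − RHS is smallest at x = 0, where it equals 2:
x = 0: LHS = |0| = 0, RHS = 0 - 2 = -2; 0 ≤ -2 — FAILS
At the ends of the range:
x = -1000: LHS = |-1000| = 1000, RHS = (-1000) - 2 = -1002; 1000 ≤ -1002 — FAILS
x = 1000: LHS = |1000| = 1000, RHS = 1000 - 2 = 998; 1000 ≤ 998 — FAILS
Hence LHS − RHS is never zero or negative, i.e. LHS > RHS throughout, so the claimed relation (≤) fails for every integer in [-1000, 1000].

No integer in the range satisfies it.

Answer: Never true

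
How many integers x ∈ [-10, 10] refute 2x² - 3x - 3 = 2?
Counterexamples in [-10, 10]: {-10, -9, -8, -7, -6, -5, -4, -3, -2, 0, 1, 2, 3, 4, 5, 6, 7, 8, 9, 10}.

Counting them gives 20 values.

Answer: 20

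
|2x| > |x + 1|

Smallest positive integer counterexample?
Testing positive integers:
x = 1: LHS = |2·1| = |2| = 2, RHS = |1 + 1| = |2| = 2; 2 > 2 — FAILS  ← smallest positive counterexample

Answer: x = 1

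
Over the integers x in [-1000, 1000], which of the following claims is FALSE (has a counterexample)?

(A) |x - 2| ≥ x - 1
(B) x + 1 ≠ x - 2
(A) x = 2: LHS = |2 - 2| = |0| = 0, RHS = 2 - 1 = 1; 0 ≥ 1 — FAILS

(B) Over all integers in [-1000, 1000], LHS − RHS is always positive; it is smallest at x = 0, where it equals 3:
x = 0: LHS = 0 + 1 = 1, RHS = 0 - 2 = -2; 1 ≠ -2 — holds
At the ends of the range:
x = -1000: LHS = (-1000) + 1 = -999, RHS = (-1000) - 2 = -1002; -999 ≠ -1002 — holds
x = 1000: LHS = 1000 + 1 = 1001, RHS = 1000 - 2 = 998; 1001 ≠ 998 — holds
Hence LHS − RHS is never 0, i.e. the two sides are never equal, so the relation holds for every integer in [-1000, 1000].

Only (A) has a counterexample.

Answer: A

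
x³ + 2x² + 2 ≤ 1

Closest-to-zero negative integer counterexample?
Testing negative integers from -1 downward:
x = -1: LHS = (-1)³ + 2·(-1)² + 2 = 3; 3 ≤ 1 — FAILS  ← closest negative counterexample to 0

Answer: x = -1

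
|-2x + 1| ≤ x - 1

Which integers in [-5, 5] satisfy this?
Over all integers in [-5, 5], LHS − RHS is smallest at x = 1, where it equals 1:
x = 1: LHS = |-2·1 + 1| = |-1| = 1, RHS = 1 - 1 = 0; 1 ≤ 0 — FAILS
At the ends of the range:
x = -5: LHS = |-2·(-5) + 1| = |11| = 11, RHS = (-5) - 1 = -6; 11 ≤ -6 — FAILS
x = 5: LHS = |-2·5 + 1| = |-9| = 9, RHS = 5 - 1 = 4; 9 ≤ 4 — FAILS
Hence LHS − RHS is never zero or negative, i.e. LHS > RHS throughout, so the claimed relation (≤) fails for every integer in [-5, 5].

Answer: None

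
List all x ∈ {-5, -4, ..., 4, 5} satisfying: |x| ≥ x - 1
Over all integers in [-5, 5], LHS − RHS is smallest at x = 0, where it equals 1:
x = 0: LHS = |0| = 0, RHS = 0 - 1 = -1; 0 ≥ -1 — holds
At the ends of the range:
x = -5: LHS = |-5| = 5, RHS = (-5) - 1 = -6; 5 ≥ -6 — holds
x = 5: LHS = |5| = 5, RHS = 5 - 1 = 4; 5 ≥ 4 — holds
Hence LHS − RHS is never negative, i.e. LHS ≥ RHS throughout, so the relation holds for every integer in [-5, 5].

Answer: All integers in [-5, 5]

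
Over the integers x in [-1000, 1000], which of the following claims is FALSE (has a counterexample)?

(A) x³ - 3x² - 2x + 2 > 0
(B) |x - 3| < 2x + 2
(A) x = 1: LHS = 1³ - 3·1² - 2·1 + 2 = -2; -2 > 0 — FAILS
(B) x = 0: LHS = |0 - 3| = |-3| = 3, RHS = 2·0 + 2 = 2; 3 < 2 — FAILS

Answer: Both A and B are false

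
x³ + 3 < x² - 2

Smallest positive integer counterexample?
Testing positive integers:
x = 1: LHS = 1³ + 3 = 4, RHS = 1² - 2 = -1; 4 < -1 — FAILS  ← smallest positive counterexample

Answer: x = 1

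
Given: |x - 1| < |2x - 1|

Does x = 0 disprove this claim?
Substitute x = 0 into the relation:
x = 0: LHS = |0 - 1| = |-1| = 1, RHS = |2·0 - 1| = |-1| = 1; 1 < 1 — FAILS

Since the claim fails at x = 0, this value is a counterexample.

Answer: Yes, x = 0 is a counterexample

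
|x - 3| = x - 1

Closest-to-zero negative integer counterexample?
Testing negative integers from -1 downward:
x = -1: LHS = |(-1) - 3| = |-4| = 4, RHS = (-1) - 1 = -2; 4 = -2 — FAILS  ← closest negative counterexample to 0

Answer: x = -1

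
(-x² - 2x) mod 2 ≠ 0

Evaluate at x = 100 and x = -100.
x = 100: LHS = (-100² - 2·100) mod 2 = (-10200) mod 2 = 0; 0 ≠ 0 — FAILS
x = -100: LHS = (-(-100)² - 2·(-100)) mod 2 = (-9800) mod 2 = 0; 0 ≠ 0 — FAILS

Answer: No, fails for both x = 100 and x = -100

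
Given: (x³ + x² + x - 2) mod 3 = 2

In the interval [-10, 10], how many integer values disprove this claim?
Counterexamples in [-10, 10]: {-10, -9, -8, -7, -6, -5, -4, -3, -2, -1, 0, 1, 2, 3, 4, 5, 6, 7, 8, 9, 10}.

Counting them gives 21 values.

Answer: 21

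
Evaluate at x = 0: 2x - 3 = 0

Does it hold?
x = 0: LHS = 2·0 - 3 = -3; -3 = 0 — FAILS

The relation fails at x = 0, so x = 0 is a counterexample.

Answer: No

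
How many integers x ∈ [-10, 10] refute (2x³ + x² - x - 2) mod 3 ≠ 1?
Counterexamples in [-10, 10]: {-10, -9, -7, -6, -4, -3, -1, 0, 2, 3, 5, 6, 8, 9}.

Counting them gives 14 values.

Answer: 14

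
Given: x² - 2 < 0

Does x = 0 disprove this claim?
Substitute x = 0 into the relation:
x = 0: LHS = 0² - 2 = -2; -2 < 0 — holds

The claim holds here, so x = 0 is not a counterexample. (A counterexample exists elsewhere, e.g. x = 2.)

Answer: No, x = 0 is not a counterexample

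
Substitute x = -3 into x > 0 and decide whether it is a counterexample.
Substitute x = -3 into the relation:
x = -3: -3 > 0 — FAILS

Since the claim fails at x = -3, this value is a counterexample.

Answer: Yes, x = -3 is a counterexample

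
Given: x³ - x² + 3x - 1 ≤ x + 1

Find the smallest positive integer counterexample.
Testing positive integers:
x = 1: LHS = 1³ - 1² + 3·1 - 1 = 2, RHS = 1 + 1 = 2; 2 ≤ 2 — holds
x = 2: LHS = 2³ - 2² + 3·2 - 1 = 9, RHS = 2 + 1 = 3; 9 ≤ 3 — FAILS  ← smallest positive counterexample

Answer: x = 2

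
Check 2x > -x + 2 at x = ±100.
x = 100: LHS = 2·100 = 200, RHS = -100 + 2 = -98; 200 > -98 — holds
x = -100: LHS = 2·(-100) = -200, RHS = -(-100) + 2 = 102; -200 > 102 — FAILS

Answer: Partially: holds for x = 100, fails for x = -100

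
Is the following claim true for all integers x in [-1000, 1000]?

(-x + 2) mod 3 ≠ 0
The claim fails at x = -1:
x = -1: LHS = (-(-1) + 2) mod 3 = 3 mod 3 = 0; 0 ≠ 0 — FAILS

Because a single integer refutes it, the statement is false.

Answer: False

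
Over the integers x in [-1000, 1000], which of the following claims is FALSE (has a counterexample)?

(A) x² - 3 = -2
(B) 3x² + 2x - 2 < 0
(A) x = 0: LHS = 0² - 3 = -3; -3 = -2 — FAILS
(B) x = 1: LHS = 3·1² + 2·1 - 2 = 3; 3 < 0 — FAILS

Answer: Both A and B are false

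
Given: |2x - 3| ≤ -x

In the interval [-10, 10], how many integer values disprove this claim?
Counterexamples in [-10, 10]: {-10, -9, -8, -7, -6, -5, -4, -3, -2, -1, 0, 1, 2, 3, 4, 5, 6, 7, 8, 9, 10}.

Counting them gives 21 values.

Answer: 21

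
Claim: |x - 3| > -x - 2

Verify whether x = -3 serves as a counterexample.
Substitute x = -3 into the relation:
x = -3: LHS = |(-3) - 3| = |-6| = 6, RHS = -(-3) - 2 = 1; 6 > 1 — holds

The relation holds at x = -3, so it is not a counterexample.

Answer: No, x = -3 is not a counterexample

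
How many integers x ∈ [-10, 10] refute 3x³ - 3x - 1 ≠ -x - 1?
Counterexamples in [-10, 10]: {0}.

Counting them gives 1 values.

Answer: 1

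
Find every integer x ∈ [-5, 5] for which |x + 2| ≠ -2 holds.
An absolute value is never negative, so the left side is ≥ 0 for every x, while the right side is -2. Tightest case in [-5, 5] is x = -2:
x = -2: LHS = |(-2) + 2| = |0| = 0; 0 ≠ -2 — holds
Hence LHS − RHS is never 0, i.e. the two sides are never equal, so the relation holds for every integer in [-5, 5].

Answer: All integers in [-5, 5]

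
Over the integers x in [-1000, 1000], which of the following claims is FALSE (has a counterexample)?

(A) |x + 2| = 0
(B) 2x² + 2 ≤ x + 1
(A) x = 0: LHS = |0 + 2| = |2| = 2; 2 = 0 — FAILS
(B) x = 0: LHS = 2·0² + 2 = 2, RHS = 0 + 1 = 1; 2 ≤ 1 — FAILS

Answer: Both A and B are false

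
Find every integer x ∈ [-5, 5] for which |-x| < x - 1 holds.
Over all integers in [-5, 5], LHS − RHS is smallest at x = 0, where it equals 1:
x = 0: LHS = |-0| = |0| = 0, RHS = 0 - 1 = -1; 0 < -1 — FAILS
At the ends of the range:
x = -5: LHS = |-(-5)| = |5| = 5, RHS = (-5) - 1 = -6; 5 < -6 — FAILS
x = 5: LHS = |-5| = 5, RHS = 5 - 1 = 4; 5 < 4 — FAILS
Hence LHS − RHS is never negative, i.e. LHS ≥ RHS throughout, so the claimed relation (<) fails for every integer in [-5, 5].

Answer: None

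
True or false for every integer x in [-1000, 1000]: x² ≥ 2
The claim fails at x = 0:
x = 0: LHS = 0² = 0; 0 ≥ 2 — FAILS

Because a single integer refutes it, the statement is false.

Answer: False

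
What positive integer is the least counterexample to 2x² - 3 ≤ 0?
Testing positive integers:
x = 1: LHS = 2·1² - 3 = -1; -1 ≤ 0 — holds
x = 2: LHS = 2·2² - 3 = 5; 5 ≤ 0 — FAILS  ← smallest positive counterexample

Answer: x = 2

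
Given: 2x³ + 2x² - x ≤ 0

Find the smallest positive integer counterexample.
Testing positive integers:
x = 1: LHS = 2·1³ + 2·1² - 1 = 3; 3 ≤ 0 — FAILS  ← smallest positive counterexample

Answer: x = 1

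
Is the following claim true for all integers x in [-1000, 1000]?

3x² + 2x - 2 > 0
The claim fails at x = 0:
x = 0: LHS = 3·0² + 2·0 - 2 = -2; -2 > 0 — FAILS

Because a single integer refutes it, the statement is false.

Answer: False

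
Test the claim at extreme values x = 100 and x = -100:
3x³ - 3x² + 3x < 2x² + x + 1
x = 100: LHS = 3·100³ - 3·100² + 3·100 = 2970300, RHS = 2·100² + 100 + 1 = 20101; 2970300 < 20101 — FAILS
x = -100: LHS = 3·(-100)³ - 3·(-100)² + 3·(-100) = -3030300, RHS = 2·(-100)² + (-100) + 1 = 19901; -3030300 < 19901 — holds

Answer: Partially: fails for x = 100, holds for x = -100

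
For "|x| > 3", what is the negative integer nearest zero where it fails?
Testing negative integers from -1 downward:
x = -1: LHS = |-1| = 1; 1 > 3 — FAILS  ← closest negative counterexample to 0

Answer: x = -1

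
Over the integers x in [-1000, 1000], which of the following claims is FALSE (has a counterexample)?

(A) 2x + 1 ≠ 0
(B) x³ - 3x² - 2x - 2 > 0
(A) Track d = LHS − RHS over the integers in [-1000, 1000]. Equality would need d = 0, but d changes sign only between consecutive integers, jumping over 0:
x = -1: LHS = 2·(-1) + 1 = -1; -1 ≠ 0 — holds  (d = -1)
x = 0: LHS = 2·0 + 1 = 1; 1 ≠ 0 — holds  (d = 1)
Away from these crossings d keeps a constant sign, and checking every integer in [-1000, 1000] confirms d ≠ 0 throughout. Hence the two sides are never equal, so the relation holds for every integer in [-1000, 1000].

(B) x = 0: LHS = 0³ - 3·0² - 2·0 - 2 = -2; -2 > 0 — FAILS

Only (B) has a counterexample.

Answer: B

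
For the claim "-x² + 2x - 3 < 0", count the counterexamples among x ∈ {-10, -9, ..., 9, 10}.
Over all integers in [-10, 10], LHS − RHS is largest at x = 1, where it equals -2:
x = 1: LHS = -1² + 2·1 - 3 = -2; -2 < 0 — holds
At the ends of the range:
x = -10: LHS = -(-10)² + 2·(-10) - 3 = -123; -123 < 0 — holds
x = 10: LHS = -10² + 2·10 - 3 = -83; -83 < 0 — holds
Hence LHS − RHS is never zero or positive, i.e. LHS < RHS throughout, so the relation holds for every integer in [-10, 10].

No counterexample appears in that range.

Answer: 0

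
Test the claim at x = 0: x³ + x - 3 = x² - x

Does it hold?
x = 0: LHS = 0³ + 0 - 3 = -3, RHS = 0² - 0 = 0; -3 = 0 — FAILS

The relation fails at x = 0, so x = 0 is a counterexample.

Answer: No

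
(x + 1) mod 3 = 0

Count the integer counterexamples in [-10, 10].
Counterexamples in [-10, 10]: {-9, -8, -6, -5, -3, -2, 0, 1, 3, 4, 6, 7, 9, 10}.

Counting them gives 14 values.

Answer: 14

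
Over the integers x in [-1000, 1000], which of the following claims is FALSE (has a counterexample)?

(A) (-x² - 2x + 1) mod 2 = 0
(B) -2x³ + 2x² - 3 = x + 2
(A) x = 0: LHS = (-0² - 2·0 + 1) mod 2 = 1 mod 2 = 1; 1 = 0 — FAILS
(B) x = 0: LHS = -2·0³ + 2·0² - 3 = -3, RHS = 0 + 2 = 2; -3 = 2 — FAILS

Answer: Both A and B are false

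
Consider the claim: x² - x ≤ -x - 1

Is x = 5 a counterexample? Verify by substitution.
Substitute x = 5 into the relation:
x = 5: LHS = 5² - 5 = 20, RHS = -5 - 1 = -6; 20 ≤ -6 — FAILS

Since the claim fails at x = 5, this value is a counterexample.

Answer: Yes, x = 5 is a counterexample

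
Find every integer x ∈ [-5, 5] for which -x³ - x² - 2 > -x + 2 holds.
Holds for: {-5, -4, -3}
Fails for: {-2, -1, 0, 1, 2, 3, 4, 5}

Answer: {-5, -4, -3}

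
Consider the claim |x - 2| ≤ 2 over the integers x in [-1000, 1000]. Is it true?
The claim fails at x = -1:
x = -1: LHS = |(-1) - 2| = |-3| = 3; 3 ≤ 2 — FAILS

Because a single integer refutes it, the statement is false.

Answer: False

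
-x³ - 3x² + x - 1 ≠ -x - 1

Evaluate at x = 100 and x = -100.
x = 100: LHS = -100³ - 3·100² + 100 - 1 = -1029901, RHS = -100 - 1 = -101; -1029901 ≠ -101 — holds
x = -100: LHS = -(-100)³ - 3·(-100)² + (-100) - 1 = 969899, RHS = -(-100) - 1 = 99; 969899 ≠ 99 — holds

Answer: Yes, holds for both x = 100 and x = -100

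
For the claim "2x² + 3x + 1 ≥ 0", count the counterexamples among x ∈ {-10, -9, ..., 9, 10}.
Over all integers in [-10, 10], LHS − RHS is smallest at x = -1, where it equals 0:
x = -1: LHS = 2·(-1)² + 3·(-1) + 1 = 0; 0 ≥ 0 — holds
At the ends of the range:
x = -10: LHS = 2·(-10)² + 3·(-10) + 1 = 171; 171 ≥ 0 — holds
x = 10: LHS = 2·10² + 3·10 + 1 = 231; 231 ≥ 0 — holds
Hence LHS − RHS is never negative, i.e. LHS ≥ RHS throughout, so the relation holds for every integer in [-10, 10].

No counterexample appears in that range.

Answer: 0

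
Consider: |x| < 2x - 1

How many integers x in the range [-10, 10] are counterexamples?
Counterexamples in [-10, 10]: {-10, -9, -8, -7, -6, -5, -4, -3, -2, -1, 0, 1}.

Counting them gives 12 values.

Answer: 12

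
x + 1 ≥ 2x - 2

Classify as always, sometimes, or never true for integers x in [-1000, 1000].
Holds at x = 0: LHS = 0 + 1 = 1, RHS = 2·0 - 2 = -2; 1 ≥ -2 — holds
Fails at x = 4: LHS = 4 + 1 = 5, RHS = 2·4 - 2 = 6; 5 ≥ 6 — FAILS
It is satisfied by some integers in the range but not all.

Answer: Sometimes true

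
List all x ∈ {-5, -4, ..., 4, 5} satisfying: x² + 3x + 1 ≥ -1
Over all integers in [-5, 5], LHS − RHS is smallest at x = -1, where it equals 0:
x = -1: LHS = (-1)² + 3·(-1) + 1 = -1; -1 ≥ -1 — holds
At the ends of the range:
x = -5: LHS = (-5)² + 3·(-5) + 1 = 11; 11 ≥ -1 — holds
x = 5: LHS = 5² + 3·5 + 1 = 41; 41 ≥ -1 — holds
Hence LHS − RHS is never negative, i.e. LHS ≥ RHS throughout, so the relation holds for every integer in [-5, 5].

Answer: All integers in [-5, 5]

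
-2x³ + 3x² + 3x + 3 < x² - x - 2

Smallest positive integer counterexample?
Testing positive integers:
x = 1: LHS = -2·1³ + 3·1² + 3·1 + 3 = 7, RHS = 1² - 1 - 2 = -2; 7 < -2 — FAILS  ← smallest positive counterexample

Answer: x = 1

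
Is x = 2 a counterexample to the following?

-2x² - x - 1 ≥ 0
Substitute x = 2 into the relation:
x = 2: LHS = -2·2² - 2 - 1 = -11; -11 ≥ 0 — FAILS

Since the claim fails at x = 2, this value is a counterexample.

Answer: Yes, x = 2 is a counterexample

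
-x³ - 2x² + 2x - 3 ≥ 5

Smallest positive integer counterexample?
Testing positive integers:
x = 1: LHS = -1³ - 2·1² + 2·1 - 3 = -4; -4 ≥ 5 — FAILS  ← smallest positive counterexample

Answer: x = 1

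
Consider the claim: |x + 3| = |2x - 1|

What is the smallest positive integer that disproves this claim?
Testing positive integers:
x = 1: LHS = |1 + 3| = |4| = 4, RHS = |2·1 - 1| = |1| = 1; 4 = 1 — FAILS  ← smallest positive counterexample

Answer: x = 1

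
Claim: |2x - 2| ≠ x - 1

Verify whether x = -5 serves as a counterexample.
Substitute x = -5 into the relation:
x = -5: LHS = |2·(-5) - 2| = |-12| = 12, RHS = (-5) - 1 = -6; 12 ≠ -6 — holds

The claim holds here, so x = -5 is not a counterexample. (A counterexample exists elsewhere, e.g. x = 1.)

Answer: No, x = -5 is not a counterexample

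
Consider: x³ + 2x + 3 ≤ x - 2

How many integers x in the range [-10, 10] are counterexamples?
Counterexamples in [-10, 10]: {-1, 0, 1, 2, 3, 4, 5, 6, 7, 8, 9, 10}.

Counting them gives 12 values.

Answer: 12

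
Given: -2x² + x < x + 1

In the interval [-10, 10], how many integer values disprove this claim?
Over all integers in [-10, 10], LHS − RHS is largest at x = 0, where it equals -1:
x = 0: LHS = -2·0² + 0 = 0, RHS = 0 + 1 = 1; 0 < 1 — holds
At the ends of the range:
x = -10: LHS = -2·(-10)² + (-10) = -210, RHS = (-10) + 1 = -9; -210 < -9 — holds
x = 10: LHS = -2·10² + 10 = -190, RHS = 10 + 1 = 11; -190 < 11 — holds
Hence LHS − RHS is never zero or positive, i.e. LHS < RHS throughout, so the relation holds for every integer in [-10, 10].

No counterexample appears in that range.

Answer: 0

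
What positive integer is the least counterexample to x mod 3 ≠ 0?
Testing positive integers:
x = 1: LHS = 1 mod 3 = 1; 1 ≠ 0 — holds
x = 2: LHS = 2 mod 3 = 2; 2 ≠ 0 — holds
x = 3: LHS = 3 mod 3 = 0; 0 ≠ 0 — FAILS  ← smallest positive counterexample

Answer: x = 3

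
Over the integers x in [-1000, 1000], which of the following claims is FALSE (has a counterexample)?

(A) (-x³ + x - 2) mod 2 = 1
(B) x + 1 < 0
(A) x = 0: LHS = (-0³ + 0 - 2) mod 2 = (-2) mod 2 = 0; 0 = 1 — FAILS
(B) x = 0: LHS = 0 + 1 = 1; 1 < 0 — FAILS

Answer: Both A and B are false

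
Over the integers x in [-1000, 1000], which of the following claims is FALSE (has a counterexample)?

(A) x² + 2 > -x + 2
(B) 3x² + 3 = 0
(A) x = 0: LHS = 0² + 2 = 2, RHS = -0 + 2 = 2; 2 > 2 — FAILS
(B) x = 0: LHS = 3·0² + 3 = 3; 3 = 0 — FAILS

Answer: Both A and B are false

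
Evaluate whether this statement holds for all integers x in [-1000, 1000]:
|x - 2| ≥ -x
Over all integers in [-1000, 1000], LHS − RHS is smallest at x = 0, where it equals 2:
x = 0: LHS = |0 - 2| = |-2| = 2, RHS = -0 = 0; 2 ≥ 0 — holds
At the ends of the range:
x = -1000: LHS = |(-1000) - 2| = |-1002| = 1002, RHS = -(-1000) = 1000; 1002 ≥ 1000 — holds
x = 1000: LHS = |1000 - 2| = |998| = 998; 998 ≥ -1000 — holds
Hence LHS − RHS is never negative, i.e. LHS ≥ RHS throughout, so the relation holds for every integer in [-1000, 1000].

No counterexample exists.

Answer: True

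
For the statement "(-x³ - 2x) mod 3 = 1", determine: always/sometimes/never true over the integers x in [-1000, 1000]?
For a polynomial with integer coefficients, its value mod 3 depends only on x mod 3, so it suffices to check one representative of each residue class, x = 0, 1, 2:
x = 0: LHS = (-0³ - 2·0) mod 3 = 0 mod 3 = 0; 0 = 1 — FAILS
x = 1: LHS = (-1³ - 2·1) mod 3 = (-3) mod 3 = 0; 0 = 1 — FAILS
x = 2: LHS = (-2³ - 2·2) mod 3 = (-12) mod 3 = 0; 0 = 1 — FAILS
The relation fails in every residue class, so the claimed relation (=) fails for every integer in [-1000, 1000].

No integer in the range satisfies it.

Answer: Never true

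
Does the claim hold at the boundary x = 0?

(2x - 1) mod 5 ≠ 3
x = 0: LHS = (2·0 - 1) mod 5 = (-1) mod 5 = 4; 4 ≠ 3 — holds

The relation is satisfied at x = 0.

Answer: Yes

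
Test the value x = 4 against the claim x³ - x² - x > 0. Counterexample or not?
Substitute x = 4 into the relation:
x = 4: LHS = 4³ - 4² - 4 = 44; 44 > 0 — holds

The claim holds here, so x = 4 is not a counterexample. (A counterexample exists elsewhere, e.g. x = 0.)

Answer: No, x = 4 is not a counterexample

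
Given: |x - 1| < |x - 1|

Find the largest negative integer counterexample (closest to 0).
Testing negative integers from -1 downward:
x = -1: LHS = |(-1) - 1| = |-2| = 2, RHS = |(-1) - 1| = |-2| = 2; 2 < 2 — FAILS  ← closest negative counterexample to 0

Answer: x = -1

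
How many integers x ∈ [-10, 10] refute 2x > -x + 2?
Counterexamples in [-10, 10]: {-10, -9, -8, -7, -6, -5, -4, -3, -2, -1, 0}.

Counting them gives 11 values.

Answer: 11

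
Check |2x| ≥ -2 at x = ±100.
x = 100: LHS = |2·100| = |200| = 200; 200 ≥ -2 — holds
x = -100: LHS = |2·(-100)| = |-200| = 200; 200 ≥ -2 — holds

Answer: Yes, holds for both x = 100 and x = -100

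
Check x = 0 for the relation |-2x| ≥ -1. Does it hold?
x = 0: LHS = |-2·0| = |0| = 0; 0 ≥ -1 — holds

The relation is satisfied at x = 0.

Answer: Yes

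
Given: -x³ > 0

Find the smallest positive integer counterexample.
Testing positive integers:
x = 1: LHS = -1³ = -1; -1 > 0 — FAILS  ← smallest positive counterexample

Answer: x = 1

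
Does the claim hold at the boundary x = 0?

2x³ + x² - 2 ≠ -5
x = 0: LHS = 2·0³ + 0² - 2 = -2; -2 ≠ -5 — holds

The relation is satisfied at x = 0.

Answer: Yes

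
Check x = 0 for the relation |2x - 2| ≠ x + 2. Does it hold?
x = 0: LHS = |2·0 - 2| = |-2| = 2, RHS = 0 + 2 = 2; 2 ≠ 2 — FAILS

The relation fails at x = 0, so x = 0 is a counterexample.

Answer: No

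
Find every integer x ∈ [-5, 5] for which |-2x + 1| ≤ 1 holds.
Holds for: {0, 1}
Fails for: {-5, -4, -3, -2, -1, 2, 3, 4, 5}

Answer: {0, 1}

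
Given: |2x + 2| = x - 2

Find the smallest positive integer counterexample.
Testing positive integers:
x = 1: LHS = |2·1 + 2| = |4| = 4, RHS = 1 - 2 = -1; 4 = -1 — FAILS  ← smallest positive counterexample

Answer: x = 1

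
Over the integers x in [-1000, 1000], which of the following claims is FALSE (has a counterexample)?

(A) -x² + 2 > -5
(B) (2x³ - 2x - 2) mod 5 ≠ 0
(A) x = 3: LHS = -3² + 2 = -7; -7 > -5 — FAILS
(B) x = 2: LHS = (2·2³ - 2·2 - 2) mod 5 = 10 mod 5 = 0; 0 ≠ 0 — FAILS

Answer: Both A and B are false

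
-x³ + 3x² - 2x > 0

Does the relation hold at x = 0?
x = 0: LHS = -0³ + 3·0² - 2·0 = 0; 0 > 0 — FAILS

The relation fails at x = 0, so x = 0 is a counterexample.

Answer: No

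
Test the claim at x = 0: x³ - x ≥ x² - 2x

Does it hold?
x = 0: LHS = 0³ - 0 = 0, RHS = 0² - 2·0 = 0; 0 ≥ 0 — holds

The relation is satisfied at x = 0.

Answer: Yes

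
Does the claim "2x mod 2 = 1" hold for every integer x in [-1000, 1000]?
The claim fails at x = 0:
x = 0: LHS = (2·0) mod 2 = 0 mod 2 = 0; 0 = 1 — FAILS

Because a single integer refutes it, the statement is false.

Answer: False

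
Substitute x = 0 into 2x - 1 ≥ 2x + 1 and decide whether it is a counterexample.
Substitute x = 0 into the relation:
x = 0: LHS = 2·0 - 1 = -1, RHS = 2·0 + 1 = 1; -1 ≥ 1 — FAILS

Since the claim fails at x = 0, this value is a counterexample.

Answer: Yes, x = 0 is a counterexample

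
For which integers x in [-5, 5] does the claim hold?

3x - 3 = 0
Holds for: {1}
Fails for: {-5, -4, -3, -2, -1, 0, 2, 3, 4, 5}

Answer: {1}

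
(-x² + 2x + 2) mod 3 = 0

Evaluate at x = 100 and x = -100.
x = 100: LHS = (-100² + 2·100 + 2) mod 3 = (-9798) mod 3 = 0; 0 = 0 — holds
x = -100: LHS = (-(-100)² + 2·(-100) + 2) mod 3 = (-10198) mod 3 = 2; 2 = 0 — FAILS

Answer: Partially: holds for x = 100, fails for x = -100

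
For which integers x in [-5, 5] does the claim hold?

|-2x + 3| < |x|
Holds for: {2}
Fails for: {-5, -4, -3, -2, -1, 0, 1, 3, 4, 5}

Answer: {2}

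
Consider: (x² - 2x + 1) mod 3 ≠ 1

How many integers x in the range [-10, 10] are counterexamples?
Counterexamples in [-10, 10]: {-10, -9, -7, -6, -4, -3, -1, 0, 2, 3, 5, 6, 8, 9}.

Counting them gives 14 values.

Answer: 14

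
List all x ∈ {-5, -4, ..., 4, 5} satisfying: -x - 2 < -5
Holds for: {4, 5}
Fails for: {-5, -4, -3, -2, -1, 0, 1, 2, 3}

Answer: {4, 5}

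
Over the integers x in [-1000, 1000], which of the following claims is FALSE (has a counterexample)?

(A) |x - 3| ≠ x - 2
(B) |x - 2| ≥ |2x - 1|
(A) Track d = LHS − RHS over the integers in [-1000, 1000]. Equality would need d = 0, but d changes sign only between consecutive integers, jumping over 0:
x = 2: LHS = |2 - 3| = |-1| = 1, RHS = 2 - 2 = 0; 1 ≠ 0 — holds  (d = 1)
x = 3: LHS = |3 - 3| = |0| = 0, RHS = 3 - 2 = 1; 0 ≠ 1 — holds  (d = -1)
Away from these crossings d keeps a constant sign, and checking every integer in [-1000, 1000] confirms d ≠ 0 throughout. Hence the two sides are never equal, so the relation holds for every integer in [-1000, 1000].

(B) x = 2: LHS = |2 - 2| = |0| = 0, RHS = |2·2 - 1| = |3| = 3; 0 ≥ 3 — FAILS

Only (B) has a counterexample.

Answer: B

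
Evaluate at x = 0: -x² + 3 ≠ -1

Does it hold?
x = 0: LHS = -0² + 3 = 3; 3 ≠ -1 — holds

The relation is satisfied at x = 0.

Answer: Yes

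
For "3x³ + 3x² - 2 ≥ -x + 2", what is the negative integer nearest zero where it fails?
Testing negative integers from -1 downward:
x = -1: LHS = 3·(-1)³ + 3·(-1)² - 2 = -2, RHS = -(-1) + 2 = 3; -2 ≥ 3 — FAILS  ← closest negative counterexample to 0

Answer: x = -1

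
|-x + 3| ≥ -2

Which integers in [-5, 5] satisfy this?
An absolute value is never negative, so the left side is ≥ 0 for every x, while the right side is -2. Tightest case in [-5, 5] is x = 3:
x = 3: LHS = |-3 + 3| = |0| = 0; 0 ≥ -2 — holds
Hence LHS − RHS is never negative, i.e. LHS ≥ RHS throughout, so the relation holds for every integer in [-5, 5].

Answer: All integers in [-5, 5]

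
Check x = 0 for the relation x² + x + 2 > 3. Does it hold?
x = 0: LHS = 0² + 0 + 2 = 2; 2 > 3 — FAILS

The relation fails at x = 0, so x = 0 is a counterexample.

Answer: No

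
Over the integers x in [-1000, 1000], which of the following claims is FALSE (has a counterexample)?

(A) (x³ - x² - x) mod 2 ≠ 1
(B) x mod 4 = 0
(A) x = 1: LHS = (1³ - 1² - 1) mod 2 = (-1) mod 2 = 1; 1 ≠ 1 — FAILS
(B) x = 1: LHS = 1 mod 4 = 1; 1 = 0 — FAILS

Answer: Both A and B are false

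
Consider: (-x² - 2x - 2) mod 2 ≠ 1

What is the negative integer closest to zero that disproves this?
Testing negative integers from -1 downward:
x = -1: LHS = (-(-1)² - 2·(-1) - 2) mod 2 = (-1) mod 2 = 1; 1 ≠ 1 — FAILS  ← closest negative counterexample to 0

Answer: x = -1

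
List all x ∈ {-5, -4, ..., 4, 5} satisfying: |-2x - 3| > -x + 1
Holds for: {-5, 0, 1, 2, 3, 4, 5}
Fails for: {-4, -3, -2, -1}

Answer: {-5, 0, 1, 2, 3, 4, 5}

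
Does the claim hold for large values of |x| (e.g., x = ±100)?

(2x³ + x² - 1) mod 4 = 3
x = 100: LHS = (2·100³ + 100² - 1) mod 4 = 2009999 mod 4 = 3; 3 = 3 — holds
x = -100: LHS = (2·(-100)³ + (-100)² - 1) mod 4 = (-1990001) mod 4 = 3; 3 = 3 — holds

Answer: Yes, holds for both x = 100 and x = -100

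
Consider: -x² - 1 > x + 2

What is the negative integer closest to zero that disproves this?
Testing negative integers from -1 downward:
x = -1: LHS = -(-1)² - 1 = -2, RHS = (-1) + 2 = 1; -2 > 1 — FAILS  ← closest negative counterexample to 0

Answer: x = -1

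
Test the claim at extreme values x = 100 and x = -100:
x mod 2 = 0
x = 100: LHS = 100 mod 2 = 0; 0 = 0 — holds
x = -100: LHS = (-100) mod 2 = 0; 0 = 0 — holds

Answer: Yes, holds for both x = 100 and x = -100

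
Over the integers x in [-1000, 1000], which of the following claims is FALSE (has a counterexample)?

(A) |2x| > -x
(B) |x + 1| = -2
(A) x = 0: LHS = |2·0| = |0| = 0, RHS = -0 = 0; 0 > 0 — FAILS
(B) x = 0: LHS = |0 + 1| = |1| = 1; 1 = -2 — FAILS

Answer: Both A and B are false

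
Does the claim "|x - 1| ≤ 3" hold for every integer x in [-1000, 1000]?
The claim fails at x = -3:
x = -3: LHS = |(-3) - 1| = |-4| = 4; 4 ≤ 3 — FAILS

Because a single integer refutes it, the statement is false.

Answer: False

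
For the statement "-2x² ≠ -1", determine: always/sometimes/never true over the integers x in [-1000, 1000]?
Track d = LHS − RHS over the integers in [-1000, 1000]. Equality would need d = 0, but d changes sign only between consecutive integers, jumping over 0:
x = -1: LHS = -2·(-1)² = -2; -2 ≠ -1 — holds  (d = -1)
x = 0: LHS = -2·0² = 0; 0 ≠ -1 — holds  (d = 1)
x = 0: LHS = -2·0² = 0; 0 ≠ -1 — holds  (d = 1)
x = 1: LHS = -2·1² = -2; -2 ≠ -1 — holds  (d = -1)
Away from these crossings d keeps a constant sign, and checking every integer in [-1000, 1000] confirms d ≠ 0 throughout. Hence the two sides are never equal, so the relation holds for every integer in [-1000, 1000].

No counterexample exists.

Answer: Always true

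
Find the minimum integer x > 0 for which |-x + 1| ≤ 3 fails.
Testing positive integers:
x = 1: LHS = |-1 + 1| = |0| = 0; 0 ≤ 3 — holds
x = 2: LHS = |-2 + 1| = |-1| = 1; 1 ≤ 3 — holds
x = 3: LHS = |-3 + 1| = |-2| = 2; 2 ≤ 3 — holds
x = 4: LHS = |-4 + 1| = |-3| = 3; 3 ≤ 3 — holds
x = 5: LHS = |-5 + 1| = |-4| = 4; 4 ≤ 3 — FAILS  ← smallest positive counterexample

Answer: x = 5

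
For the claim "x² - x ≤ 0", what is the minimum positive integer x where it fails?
Testing positive integers:
x = 1: LHS = 1² - 1 = 0; 0 ≤ 0 — holds
x = 2: LHS = 2² - 2 = 2; 2 ≤ 0 — FAILS  ← smallest positive counterexample

Answer: x = 2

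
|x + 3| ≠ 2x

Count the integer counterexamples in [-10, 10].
Counterexamples in [-10, 10]: {3}.

Counting them gives 1 values.

Answer: 1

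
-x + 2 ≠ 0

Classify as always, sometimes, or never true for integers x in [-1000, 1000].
Holds at x = 0: LHS = -0 + 2 = 2; 2 ≠ 0 — holds
Fails at x = 2: LHS = -2 + 2 = 0; 0 ≠ 0 — FAILS
It is satisfied by some integers in the range but not all.

Answer: Sometimes true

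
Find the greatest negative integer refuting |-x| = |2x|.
Testing negative integers from -1 downward:
x = -1: LHS = |-(-1)| = |1| = 1, RHS = |2·(-1)| = |-2| = 2; 1 = 2 — FAILS  ← closest negative counterexample to 0

Answer: x = -1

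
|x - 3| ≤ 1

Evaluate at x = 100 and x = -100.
x = 100: LHS = |100 - 3| = |97| = 97; 97 ≤ 1 — FAILS
x = -100: LHS = |(-100) - 3| = |-103| = 103; 103 ≤ 1 — FAILS

Answer: No, fails for both x = 100 and x = -100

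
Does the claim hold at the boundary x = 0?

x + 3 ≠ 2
x = 0: LHS = 0 + 3 = 3; 3 ≠ 2 — holds

The relation is satisfied at x = 0.

Answer: Yes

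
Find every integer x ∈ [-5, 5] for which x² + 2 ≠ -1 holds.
Over all integers in [-5, 5], LHS − RHS is always positive; it is smallest at x = 0, where it equals 3:
x = 0: LHS = 0² + 2 = 2; 2 ≠ -1 — holds
At the ends of the range:
x = -5: LHS = (-5)² + 2 = 27; 27 ≠ -1 — holds
x = 5: LHS = 5² + 2 = 27; 27 ≠ -1 — holds
Hence LHS − RHS is never 0, i.e. the two sides are never equal, so the relation holds for every integer in [-5, 5].

Answer: All integers in [-5, 5]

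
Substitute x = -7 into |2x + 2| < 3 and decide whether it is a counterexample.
Substitute x = -7 into the relation:
x = -7: LHS = |2·(-7) + 2| = |-12| = 12; 12 < 3 — FAILS

Since the claim fails at x = -7, this value is a counterexample.

Answer: Yes, x = -7 is a counterexample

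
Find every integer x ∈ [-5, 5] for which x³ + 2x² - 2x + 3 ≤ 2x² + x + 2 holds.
Holds for: {-5, -4, -3, -2, 1}
Fails for: {-1, 0, 2, 3, 4, 5}

Answer: {-5, -4, -3, -2, 1}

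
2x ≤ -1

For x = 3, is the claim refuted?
Substitute x = 3 into the relation:
x = 3: LHS = 2·3 = 6; 6 ≤ -1 — FAILS

Since the claim fails at x = 3, this value is a counterexample.

Answer: Yes, x = 3 is a counterexample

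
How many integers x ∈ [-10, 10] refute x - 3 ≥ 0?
Counterexamples in [-10, 10]: {-10, -9, -8, -7, -6, -5, -4, -3, -2, -1, 0, 1, 2}.

Counting them gives 13 values.

Answer: 13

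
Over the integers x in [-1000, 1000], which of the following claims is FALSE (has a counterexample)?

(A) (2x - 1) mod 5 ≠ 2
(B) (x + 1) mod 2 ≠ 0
(A) x = -1: LHS = (2·(-1) - 1) mod 5 = (-3) mod 5 = 2; 2 ≠ 2 — FAILS
(B) x = 1: LHS = (1 + 1) mod 2 = 2 mod 2 = 0; 0 ≠ 0 — FAILS

Answer: Both A and B are false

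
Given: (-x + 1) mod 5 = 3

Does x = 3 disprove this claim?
Substitute x = 3 into the relation:
x = 3: LHS = (-3 + 1) mod 5 = (-2) mod 5 = 3; 3 = 3 — holds

The claim holds here, so x = 3 is not a counterexample. (A counterexample exists elsewhere, e.g. x = 0.)

Answer: No, x = 3 is not a counterexample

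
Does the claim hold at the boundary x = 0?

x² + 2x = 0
x = 0: LHS = 0² + 2·0 = 0; 0 = 0 — holds

The relation is satisfied at x = 0.

Answer: Yes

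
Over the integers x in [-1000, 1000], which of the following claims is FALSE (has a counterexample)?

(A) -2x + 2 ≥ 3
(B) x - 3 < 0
(A) x = 0: LHS = -2·0 + 2 = 2; 2 ≥ 3 — FAILS
(B) x = 3: LHS = 3 - 3 = 0; 0 < 0 — FAILS

Answer: Both A and B are false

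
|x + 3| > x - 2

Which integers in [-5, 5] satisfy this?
Over all integers in [-5, 5], LHS − RHS is smallest at x = 0, where it equals 5:
x = 0: LHS = |0 + 3| = |3| = 3, RHS = 0 - 2 = -2; 3 > -2 — holds
At the ends of the range:
x = -5: LHS = |(-5) + 3| = |-2| = 2, RHS = (-5) - 2 = -7; 2 > -7 — holds
x = 5: LHS = |5 + 3| = |8| = 8, RHS = 5 - 2 = 3; 8 > 3 — holds
Hence LHS − RHS is never zero or negative, i.e. LHS > RHS throughout, so the relation holds for every integer in [-5, 5].

Answer: All integers in [-5, 5]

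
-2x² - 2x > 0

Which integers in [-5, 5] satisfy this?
Over all integers in [-5, 5], LHS − RHS is largest at x = 0, where it equals 0:
x = 0: LHS = -2·0² - 2·0 = 0; 0 > 0 — FAILS
At the ends of the range:
x = -5: LHS = -2·(-5)² - 2·(-5) = -40; -40 > 0 — FAILS
x = 5: LHS = -2·5² - 2·5 = -60; -60 > 0 — FAILS
Hence LHS − RHS is never positive, i.e. LHS ≤ RHS throughout, so the claimed relation (>) fails for every integer in [-5, 5].

Answer: None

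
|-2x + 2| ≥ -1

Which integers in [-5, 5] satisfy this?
An absolute value is never negative, so the left side is ≥ 0 for every x, while the right side is -1. Tightest case in [-5, 5] is x = 1:
x = 1: LHS = |-2·1 + 2| = |0| = 0; 0 ≥ -1 — holds
Hence LHS − RHS is never negative, i.e. LHS ≥ RHS throughout, so the relation holds for every integer in [-5, 5].

Answer: All integers in [-5, 5]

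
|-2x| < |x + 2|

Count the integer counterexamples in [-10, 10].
Counterexamples in [-10, 10]: {-10, -9, -8, -7, -6, -5, -4, -3, -2, -1, 2, 3, 4, 5, 6, 7, 8, 9, 10}.

Counting them gives 19 values.

Answer: 19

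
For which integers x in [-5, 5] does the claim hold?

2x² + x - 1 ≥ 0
Holds for: {-5, -4, -3, -2, -1, 1, 2, 3, 4, 5}
Fails for: {0}

Answer: {-5, -4, -3, -2, -1, 1, 2, 3, 4, 5}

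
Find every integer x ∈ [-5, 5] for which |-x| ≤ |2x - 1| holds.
Over all integers in [-5, 5], LHS − RHS is largest at x = 1, where it equals 0:
x = 1: LHS = |-1| = 1, RHS = |2·1 - 1| = |1| = 1; 1 ≤ 1 — holds
At the ends of the range:
x = -5: LHS = |-(-5)| = |5| = 5, RHS = |2·(-5) - 1| = |-11| = 11; 5 ≤ 11 — holds
x = 5: LHS = |-5| = 5, RHS = |2·5 - 1| = |9| = 9; 5 ≤ 9 — holds
Hence LHS − RHS is never positive, i.e. LHS ≤ RHS throughout, so the relation holds for every integer in [-5, 5].

Answer: All integers in [-5, 5]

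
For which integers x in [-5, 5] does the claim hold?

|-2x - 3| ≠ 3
Holds for: {-5, -4, -2, -1, 1, 2, 3, 4, 5}
Fails for: {-3, 0}

Answer: {-5, -4, -2, -1, 1, 2, 3, 4, 5}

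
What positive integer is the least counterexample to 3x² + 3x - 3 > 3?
Testing positive integers:
x = 1: LHS = 3·1² + 3·1 - 3 = 3; 3 > 3 — FAILS  ← smallest positive counterexample

Answer: x = 1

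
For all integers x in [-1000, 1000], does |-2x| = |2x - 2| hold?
The claim fails at x = 0:
x = 0: LHS = |-2·0| = |0| = 0, RHS = |2·0 - 2| = |-2| = 2; 0 = 2 — FAILS

Because a single integer refutes it, the statement is false.

Answer: False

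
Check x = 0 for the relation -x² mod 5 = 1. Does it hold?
x = 0: LHS = (-0²) mod 5 = 0 mod 5 = 0; 0 = 1 — FAILS

The relation fails at x = 0, so x = 0 is a counterexample.

Answer: No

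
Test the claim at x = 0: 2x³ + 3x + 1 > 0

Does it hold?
x = 0: LHS = 2·0³ + 3·0 + 1 = 1; 1 > 0 — holds

The relation is satisfied at x = 0.

Answer: Yes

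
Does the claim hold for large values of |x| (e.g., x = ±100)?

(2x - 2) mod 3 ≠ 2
x = 100: LHS = (2·100 - 2) mod 3 = 198 mod 3 = 0; 0 ≠ 2 — holds
x = -100: LHS = (2·(-100) - 2) mod 3 = (-202) mod 3 = 2; 2 ≠ 2 — FAILS

Answer: Partially: holds for x = 100, fails for x = -100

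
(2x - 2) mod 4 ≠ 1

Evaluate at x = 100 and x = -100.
x = 100: LHS = (2·100 - 2) mod 4 = 198 mod 4 = 2; 2 ≠ 1 — holds
x = -100: LHS = (2·(-100) - 2) mod 4 = (-202) mod 4 = 2; 2 ≠ 1 — holds

Answer: Yes, holds for both x = 100 and x = -100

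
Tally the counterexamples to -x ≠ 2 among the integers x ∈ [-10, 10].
Counterexamples in [-10, 10]: {-2}.

Counting them gives 1 values.

Answer: 1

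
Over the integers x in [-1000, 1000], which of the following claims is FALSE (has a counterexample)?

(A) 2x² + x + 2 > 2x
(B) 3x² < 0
(A) Over all integers in [-1000, 1000], LHS − RHS is smallest at x = 0, where it equals 2:
x = 0: LHS = 2·0² + 0 + 2 = 2, RHS = 2·0 = 0; 2 > 0 — holds
At the ends of the range:
x = -1000: LHS = 2·(-1000)² + (-1000) + 2 = 1999002, RHS = 2·(-1000) = -2000; 1999002 > -2000 — holds
x = 1000: LHS = 2·1000² + 1000 + 2 = 2001002, RHS = 2·1000 = 2000; 2001002 > 2000 — holds
Hence LHS − RHS is never zero or negative, i.e. LHS > RHS throughout, so the relation holds for every integer in [-1000, 1000].

(B) x = 0: LHS = 3·0² = 0; 0 < 0 — FAILS

Only (B) has a counterexample.

Answer: B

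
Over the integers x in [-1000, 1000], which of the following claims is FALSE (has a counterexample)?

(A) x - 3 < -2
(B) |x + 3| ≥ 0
(A) x = 1: LHS = 1 - 3 = -2; -2 < -2 — FAILS

(B) An absolute value is never negative, so the left side is ≥ 0 for every x, while the right side is 0. Tightest case in [-1000, 1000] is x = -3:
x = -3: LHS = |(-3) + 3| = |0| = 0; 0 ≥ 0 — holds
Hence LHS − RHS is never negative, i.e. LHS ≥ RHS throughout, so the relation holds for every integer in [-1000, 1000].

Only (A) has a counterexample.

Answer: A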